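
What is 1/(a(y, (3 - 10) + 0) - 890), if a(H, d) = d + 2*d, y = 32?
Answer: -1/911 ≈ -0.0010977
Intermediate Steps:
a(H, d) = 3*d
1/(a(y, (3 - 10) + 0) - 890) = 1/(3*((3 - 10) + 0) - 890) = 1/(3*(-7 + 0) - 890) = 1/(3*(-7) - 890) = 1/(-21 - 890) = 1/(-911) = -1/911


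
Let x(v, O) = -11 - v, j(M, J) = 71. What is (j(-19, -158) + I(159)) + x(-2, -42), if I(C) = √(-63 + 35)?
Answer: 62 + 2*I*√7 ≈ 62.0 + 5.2915*I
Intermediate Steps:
I(C) = 2*I*√7 (I(C) = √(-28) = 2*I*√7)
(j(-19, -158) + I(159)) + x(-2, -42) = (71 + 2*I*√7) + (-11 - 1*(-2)) = (71 + 2*I*√7) + (-11 + 2) = (71 + 2*I*√7) - 9 = 62 + 2*I*√7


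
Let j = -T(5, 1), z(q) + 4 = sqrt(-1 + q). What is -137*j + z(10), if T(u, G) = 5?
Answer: 684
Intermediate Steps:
z(q) = -4 + sqrt(-1 + q)
j = -5 (j = -1*5 = -5)
-137*j + z(10) = -137*(-5) + (-4 + sqrt(-1 + 10)) = 685 + (-4 + sqrt(9)) = 685 + (-4 + 3) = 685 - 1 = 684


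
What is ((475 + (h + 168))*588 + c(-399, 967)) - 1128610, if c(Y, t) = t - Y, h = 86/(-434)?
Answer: -23227572/31 ≈ -7.4928e+5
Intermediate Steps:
h = -43/217 (h = 86*(-1/434) = -43/217 ≈ -0.19816)
((475 + (h + 168))*588 + c(-399, 967)) - 1128610 = ((475 + (-43/217 + 168))*588 + (967 - 1*(-399))) - 1128610 = ((475 + 36413/217)*588 + (967 + 399)) - 1128610 = ((139488/217)*588 + 1366) - 1128610 = (11716992/31 + 1366) - 1128610 = 11759338/31 - 1128610 = -23227572/31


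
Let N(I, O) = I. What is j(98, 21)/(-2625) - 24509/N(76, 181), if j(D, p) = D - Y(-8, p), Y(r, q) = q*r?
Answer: -9193763/28500 ≈ -322.59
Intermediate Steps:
j(D, p) = D + 8*p (j(D, p) = D - p*(-8) = D - (-8)*p = D + 8*p)
j(98, 21)/(-2625) - 24509/N(76, 181) = (98 + 8*21)/(-2625) - 24509/76 = (98 + 168)*(-1/2625) - 24509*1/76 = 266*(-1/2625) - 24509/76 = -38/375 - 24509/76 = -9193763/28500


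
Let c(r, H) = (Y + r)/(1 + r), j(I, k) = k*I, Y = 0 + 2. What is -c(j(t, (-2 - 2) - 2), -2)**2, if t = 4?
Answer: -484/529 ≈ -0.91493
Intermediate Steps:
Y = 2
j(I, k) = I*k
c(r, H) = (2 + r)/(1 + r)
-c(j(t, (-2 - 2) - 2), -2)**2 = -((2 + 4*((-2 - 2) - 2))/(1 + 4*((-2 - 2) - 2)))**2 = -((2 + 4*(-4 - 2))/(1 + 4*(-4 - 2)))**2 = -((2 + 4*(-6))/(1 + 4*(-6)))**2 = -((2 - 24)/(1 - 24))**2 = -(-22/(-23))**2 = -(-1/23*(-22))**2 = -(22/23)**2 = -1*484/529 = -484/529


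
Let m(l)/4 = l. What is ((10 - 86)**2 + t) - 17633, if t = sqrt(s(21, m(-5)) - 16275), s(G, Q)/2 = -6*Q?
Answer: -11857 + I*sqrt(16035) ≈ -11857.0 + 126.63*I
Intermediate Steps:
m(l) = 4*l
s(G, Q) = -12*Q (s(G, Q) = 2*(-6*Q) = -12*Q)
t = I*sqrt(16035) (t = sqrt(-48*(-5) - 16275) = sqrt(-12*(-20) - 16275) = sqrt(240 - 16275) = sqrt(-16035) = I*sqrt(16035) ≈ 126.63*I)
((10 - 86)**2 + t) - 17633 = ((10 - 86)**2 + I*sqrt(16035)) - 17633 = ((-76)**2 + I*sqrt(16035)) - 17633 = (5776 + I*sqrt(16035)) - 17633 = -11857 + I*sqrt(16035)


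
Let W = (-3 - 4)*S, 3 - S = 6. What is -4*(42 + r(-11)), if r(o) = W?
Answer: -252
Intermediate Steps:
S = -3 (S = 3 - 1*6 = 3 - 6 = -3)
W = 21 (W = (-3 - 4)*(-3) = -7*(-3) = 21)
r(o) = 21
-4*(42 + r(-11)) = -4*(42 + 21) = -4*63 = -252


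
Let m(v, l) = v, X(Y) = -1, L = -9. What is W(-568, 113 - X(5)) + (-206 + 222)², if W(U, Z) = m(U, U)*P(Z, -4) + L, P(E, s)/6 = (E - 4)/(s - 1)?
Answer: 75223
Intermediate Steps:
P(E, s) = 6*(-4 + E)/(-1 + s) (P(E, s) = 6*((E - 4)/(s - 1)) = 6*((-4 + E)/(-1 + s)) = 6*(-4 + E)/(-1 + s))
W(U, Z) = -9 + U*(24/5 - 6*Z/5) (W(U, Z) = U*(6*(-4 + Z)/(-1 - 4)) - 9 = U*(6*(-4 + Z)/(-5)) - 9 = U*(6*(-⅕)*(-4 + Z)) - 9 = U*(24/5 - 6*Z/5) - 9 = -9 + U*(24/5 - 6*Z/5))
W(-568, 113 - X(5)) + (-206 + 222)² = (-9 - 6/5*(-568)*(-4 + (113 - 1*(-1)))) + (-206 + 222)² = (-9 - 6/5*(-568)*(-4 + (113 + 1))) + 16² = (-9 - 6/5*(-568)*(-4 + 114)) + 256 = (-9 - 6/5*(-568)*110) + 256 = (-9 + 74976) + 256 = 74967 + 256 = 75223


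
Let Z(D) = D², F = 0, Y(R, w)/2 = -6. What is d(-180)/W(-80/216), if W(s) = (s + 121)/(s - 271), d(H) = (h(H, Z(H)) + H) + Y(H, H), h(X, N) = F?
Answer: 1406784/3257 ≈ 431.93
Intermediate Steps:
Y(R, w) = -12 (Y(R, w) = 2*(-6) = -12)
h(X, N) = 0
d(H) = -12 + H (d(H) = (0 + H) - 12 = H - 12 = -12 + H)
W(s) = (121 + s)/(-271 + s)
d(-180)/W(-80/216) = (-12 - 180)/(((121 - 80/216)/(-271 - 80/216))) = -192*(-271 - 80*1/216)/(121 - 80*1/216) = -192*(-271 - 10/27)/(121 - 10/27) = -192/((3257/27)/(-7327/27)) = -192/((-27/7327*3257/27)) = -192/(-3257/7327) = -192*(-7327/3257) = 1406784/3257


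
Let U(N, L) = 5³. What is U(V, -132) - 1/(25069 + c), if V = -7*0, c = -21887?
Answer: 397749/3182 ≈ 125.00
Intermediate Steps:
V = 0
U(N, L) = 125
U(V, -132) - 1/(25069 + c) = 125 - 1/(25069 - 21887) = 125 - 1/3182 = 397749/3182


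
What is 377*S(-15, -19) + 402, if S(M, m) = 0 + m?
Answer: -6761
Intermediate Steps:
S(M, m) = m
377*S(-15, -19) + 402 = 377*(-19) + 402 = -7163 + 402 = -6761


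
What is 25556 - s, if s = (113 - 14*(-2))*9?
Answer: 24287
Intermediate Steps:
s = 1269 (s = (113 + 28)*9 = 141*9 = 1269)
25556 - s = 25556 - 1*1269 = 25556 - 1269 = 24287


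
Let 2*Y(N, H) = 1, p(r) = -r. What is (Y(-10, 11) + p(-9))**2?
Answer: 361/4 ≈ 90.250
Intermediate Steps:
Y(N, H) = 1/2 (Y(N, H) = (1/2)*1 = 1/2)
(Y(-10, 11) + p(-9))**2 = (1/2 - 1*(-9))**2 = (1/2 + 9)**2 = (19/2)**2 = 361/4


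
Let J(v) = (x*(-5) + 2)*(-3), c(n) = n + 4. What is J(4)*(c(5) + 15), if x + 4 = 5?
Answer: 216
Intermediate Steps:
x = 1 (x = -4 + 5 = 1)
c(n) = 4 + n
J(v) = 9 (J(v) = (1*(-5) + 2)*(-3) = (-5 + 2)*(-3) = -3*(-3) = 9)
J(4)*(c(5) + 15) = 9*((4 + 5) + 15) = 9*(9 + 15) = 9*24 = 216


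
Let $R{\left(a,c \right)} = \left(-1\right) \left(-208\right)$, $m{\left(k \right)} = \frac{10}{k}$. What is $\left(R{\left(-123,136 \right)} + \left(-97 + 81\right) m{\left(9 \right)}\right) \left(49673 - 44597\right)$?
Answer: $965568$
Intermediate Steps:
$R{\left(a,c \right)} = 208$
$\left(R{\left(-123,136 \right)} + \left(-97 + 81\right) m{\left(9 \right)}\right) \left(49673 - 44597\right) = \left(208 + \left(-97 + 81\right) \frac{10}{9}\right) \left(49673 - 44597\right) = \left(208 - 16 \cdot 10 \cdot \frac{1}{9}\right) 5076 = \left(208 - \frac{160}{9}\right) 5076 = \frac{1712}{9} \cdot 5076 = 965568$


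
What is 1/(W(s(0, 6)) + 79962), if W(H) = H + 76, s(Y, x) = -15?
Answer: 1/80023 ≈ 1.2496e-5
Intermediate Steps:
W(H) = 76 + H
1/(W(s(0, 6)) + 79962) = 1/((76 - 15) + 79962) = 1/(61 + 79962) = 1/80023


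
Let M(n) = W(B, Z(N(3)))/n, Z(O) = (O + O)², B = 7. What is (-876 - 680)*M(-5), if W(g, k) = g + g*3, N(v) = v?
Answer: 43568/5 ≈ 8713.6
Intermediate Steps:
Z(O) = 4*O² (Z(O) = (2*O)² = 4*O²)
W(g, k) = 4*g (W(g, k) = g + 3*g = 4*g)
M(n) = 28/n (M(n) = (4*7)/n = 28/n)
(-876 - 680)*M(-5) = (-876 - 680)*(28/(-5)) = -43568*(-1)/5 = -1556*(-28/5) = 43568/5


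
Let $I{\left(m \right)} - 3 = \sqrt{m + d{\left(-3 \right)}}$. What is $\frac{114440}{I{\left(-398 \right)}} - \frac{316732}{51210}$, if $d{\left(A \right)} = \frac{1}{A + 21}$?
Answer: $\frac{6282908954}{7502265} - \frac{68664 i \sqrt{14326}}{1465} \approx 837.47 - 5609.9 i$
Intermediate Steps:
$d{\left(A \right)} = \frac{1}{21 + A}$
$I{\left(m \right)} = 3 + \sqrt{\frac{1}{18} + m}$ ($I{\left(m \right)} = 3 + \sqrt{m + \frac{1}{21 - 3}} = 3 + \sqrt{m + \frac{1}{18}} = 3 + \sqrt{\frac{1}{18} + m}$)
$\frac{114440}{I{\left(-398 \right)}} - \frac{316732}{51210} = \frac{114440}{3 + \frac{\sqrt{2 + 36 \left(-398\right)}}{6}} - \frac{316732}{51210} = \frac{114440}{3 + \frac{\sqrt{2 - 14328}}{6}} - \frac{158366}{25605} = \frac{114440}{3 + \frac{\sqrt{-14326}}{6}} - \frac{158366}{25605} = \frac{114440}{3 + \frac{i \sqrt{14326}}{6}} - \frac{158366}{25605} = - \frac{158366}{25605} + \frac{114440}{3 + \frac{i \sqrt{14326}}{6}}$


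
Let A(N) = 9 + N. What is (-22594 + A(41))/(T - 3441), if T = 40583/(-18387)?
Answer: 207258264/31655125 ≈ 6.5474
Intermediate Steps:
T = -40583/18387 (T = 40583*(-1/18387) = -40583/18387 ≈ -2.2072)
(-22594 + A(41))/(T - 3441) = (-22594 + (9 + 41))/(-40583/18387 - 3441) = (-22594 + 50)/(-63310250/18387) = -22544*(-18387/63310250) = 207258264/31655125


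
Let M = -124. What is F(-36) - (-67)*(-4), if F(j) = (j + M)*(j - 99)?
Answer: 21332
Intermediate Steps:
F(j) = (-124 + j)*(-99 + j) (F(j) = (j - 124)*(j - 99) = (-124 + j)*(-99 + j))
F(-36) - (-67)*(-4) = (12276 + (-36)² - 223*(-36)) - (-67)*(-4) = (12276 + 1296 + 8028) - 1*268 = 21600 - 268 = 21332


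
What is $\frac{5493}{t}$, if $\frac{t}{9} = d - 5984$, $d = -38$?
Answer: $- \frac{1831}{18066} \approx -0.10135$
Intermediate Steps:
$t = -54198$ ($t = 9 \left(-38 - 5984\right) = 9 \left(-6022\right) = -54198$)
$\frac{5493}{t} = \frac{5493}{-54198} = 5493 \left(- \frac{1}{54198}\right) = - \frac{1831}{18066}$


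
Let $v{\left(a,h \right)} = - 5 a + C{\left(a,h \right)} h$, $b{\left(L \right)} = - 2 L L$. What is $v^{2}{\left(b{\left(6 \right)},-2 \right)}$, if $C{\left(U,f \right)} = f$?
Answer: $132496$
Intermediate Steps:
$b{\left(L \right)} = - 2 L^{2}$
$v{\left(a,h \right)} = h^{2} - 5 a$ ($v{\left(a,h \right)} = - 5 a + h h = - 5 a + h^{2} = h^{2} - 5 a$)
$v^{2}{\left(b{\left(6 \right)},-2 \right)} = \left(\left(-2\right)^{2} - 5 \left(- 2 \cdot 6^{2}\right)\right)^{2} = \left(4 - 5 \left(\left(-2\right) 36\right)\right)^{2} = \left(4 - -360\right)^{2} = \left(4 + 360\right)^{2} = 364^{2} = 132496$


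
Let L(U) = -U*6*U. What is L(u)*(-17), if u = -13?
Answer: 17238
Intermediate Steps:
L(U) = -6*U² (L(U) = -6*U*U = -6*U²)
L(u)*(-17) = -6*(-13)²*(-17) = -6*169*(-17) = -1014*(-17) = 17238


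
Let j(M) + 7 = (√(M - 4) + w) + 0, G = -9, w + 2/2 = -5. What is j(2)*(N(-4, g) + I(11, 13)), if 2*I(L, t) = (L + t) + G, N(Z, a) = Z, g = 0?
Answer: -91/2 + 7*I*√2/2 ≈ -45.5 + 4.9497*I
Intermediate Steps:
w = -6 (w = -1 - 5 = -6)
j(M) = -13 + √(-4 + M) (j(M) = -7 + ((√(M - 4) - 6) + 0) = -7 + ((√(-4 + M) - 6) + 0) = -7 + ((-6 + √(-4 + M)) + 0) = -7 + (-6 + √(-4 + M)) = -13 + √(-4 + M))
I(L, t) = -9/2 + L/2 + t/2 (I(L, t) = ((L + t) - 9)/2 = (-9 + L + t)/2 = -9/2 + L/2 + t/2)
j(2)*(N(-4, g) + I(11, 13)) = (-13 + √(-4 + 2))*(-4 + (-9/2 + (½)*11 + (½)*13)) = (-13 + √(-2))*(-4 + (-9/2 + 11/2 + 13/2)) = (-13 + I*√2)*(-4 + 15/2) = (-13 + I*√2)*(7/2) = -91/2 + 7*I*√2/2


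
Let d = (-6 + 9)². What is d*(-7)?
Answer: -63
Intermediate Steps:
d = 9 (d = 3² = 9)
d*(-7) = 9*(-7) = -63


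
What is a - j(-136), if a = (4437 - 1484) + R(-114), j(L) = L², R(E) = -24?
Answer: -15567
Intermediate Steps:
a = 2929 (a = (4437 - 1484) - 24 = 2953 - 24 = 2929)
a - j(-136) = 2929 - 1*(-136)² = 2929 - 1*18496 = 2929 - 18496 = -15567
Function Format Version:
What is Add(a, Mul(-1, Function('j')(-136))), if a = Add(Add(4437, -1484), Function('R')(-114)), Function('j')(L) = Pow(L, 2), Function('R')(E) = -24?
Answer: -15567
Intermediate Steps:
a = 2929 (a = Add(Add(4437, -1484), -24) = Add(2953, -24) = 2929)
Add(a, Mul(-1, Function('j')(-136))) = Add(2929, Mul(-1, Pow(-136, 2))) = Add(2929, Mul(-1, 18496)) = Add(2929, -18496) = -15567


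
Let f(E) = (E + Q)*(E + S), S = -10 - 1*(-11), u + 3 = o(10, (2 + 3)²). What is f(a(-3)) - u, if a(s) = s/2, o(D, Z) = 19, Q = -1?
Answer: -59/4 ≈ -14.750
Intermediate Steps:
u = 16 (u = -3 + 19 = 16)
S = 1 (S = -10 + 11 = 1)
a(s) = s/2 (a(s) = s*(½) = s/2)
f(E) = (1 + E)*(-1 + E) (f(E) = (E - 1)*(E + 1) = (-1 + E)*(1 + E) = (1 + E)*(-1 + E))
f(a(-3)) - u = (-1 + ((½)*(-3))²) - 1*16 = (-1 + (-3/2)²) - 16 = (-1 + 9/4) - 16 = 5/4 - 16 = -59/4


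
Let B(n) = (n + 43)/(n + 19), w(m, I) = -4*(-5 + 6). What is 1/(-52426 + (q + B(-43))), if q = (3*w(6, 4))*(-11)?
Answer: -1/52294 ≈ -1.9123e-5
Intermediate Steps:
w(m, I) = -4 (w(m, I) = -4*1 = -4)
B(n) = (43 + n)/(19 + n)
q = 132 (q = (3*(-4))*(-11) = -12*(-11) = 132)
1/(-52426 + (q + B(-43))) = 1/(-52426 + (132 + (43 - 43)/(19 - 43))) = 1/(-52426 + (132 + 0/(-24))) = 1/(-52426 + (132 - 1/24*0)) = 1/(-52426 + (132 + 0)) = 1/(-52426 + 132) = 1/(-52294) = -1/52294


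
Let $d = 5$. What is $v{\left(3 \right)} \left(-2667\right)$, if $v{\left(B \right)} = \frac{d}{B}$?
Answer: $-4445$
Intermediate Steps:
$v{\left(B \right)} = \frac{5}{B}$
$v{\left(3 \right)} \left(-2667\right) = \frac{5}{3} \left(-2667\right) = -4445$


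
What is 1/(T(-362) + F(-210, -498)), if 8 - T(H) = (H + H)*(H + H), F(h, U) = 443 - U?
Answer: -1/523227 ≈ -1.9112e-6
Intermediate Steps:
T(H) = 8 - 4*H² (T(H) = 8 - (H + H)*(H + H) = 8 - 2*H*2*H = 8 - 4*H²)
1/(T(-362) + F(-210, -498)) = 1/((8 - 4*(-362)²) + (443 - 1*(-498))) = 1/((8 - 4*131044) + (443 + 498)) = 1/((8 - 524176) + 941) = 1/(-524168 + 941) = 1/(-523227) = -1/523227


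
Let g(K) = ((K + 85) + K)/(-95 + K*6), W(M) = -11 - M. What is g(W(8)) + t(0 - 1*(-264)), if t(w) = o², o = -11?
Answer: 25242/209 ≈ 120.78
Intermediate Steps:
t(w) = 121 (t(w) = (-11)² = 121)
g(K) = (85 + 2*K)/(-95 + 6*K) (g(K) = ((85 + K) + K)/(-95 + 6*K) = (85 + 2*K)/(-95 + 6*K))
g(W(8)) + t(0 - 1*(-264)) = (85 + 2*(-11 - 1*8))/(-95 + 6*(-11 - 1*8)) + 121 = (85 + 2*(-11 - 8))/(-95 + 6*(-11 - 8)) + 121 = (85 + 2*(-19))/(-95 + 6*(-19)) + 121 = (85 - 38)/(-95 - 114) + 121 = 47/(-209) + 121 = -1/209*47 + 121 = -47/209 + 121 = 25242/209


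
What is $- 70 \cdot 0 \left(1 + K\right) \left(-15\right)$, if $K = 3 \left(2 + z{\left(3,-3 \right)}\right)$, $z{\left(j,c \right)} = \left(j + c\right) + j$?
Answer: $0$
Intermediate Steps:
$z{\left(j,c \right)} = c + 2 j$ ($z{\left(j,c \right)} = \left(c + j\right) + j = c + 2 j$)
$K = 15$ ($K = 3 \left(2 + \left(-3 + 2 \cdot 3\right)\right) = 3 \left(2 + \left(-3 + 6\right)\right) = 3 \left(2 + 3\right) = 3 \cdot 5 = 15$)
$- 70 \cdot 0 \left(1 + K\right) \left(-15\right) = - 70 \cdot 0 \left(1 + 15\right) \left(-15\right) = - 70 \cdot 0 \cdot 16 \left(-15\right) = - 70 \cdot 0 \left(-15\right) = \left(-70\right) 0 = 0$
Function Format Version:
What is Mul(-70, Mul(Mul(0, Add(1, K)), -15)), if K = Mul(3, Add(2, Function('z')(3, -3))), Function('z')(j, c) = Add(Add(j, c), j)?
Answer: 0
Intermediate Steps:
Function('z')(j, c) = Add(c, Mul(2, j)) (Function('z')(j, c) = Add(Add(c, j), j) = Add(c, Mul(2, j)))
K = 15 (K = Mul(3, Add(2, Add(-3, Mul(2, 3)))) = Mul(3, Add(2, Add(-3, 6))) = Mul(3, Add(2, 3)) = Mul(3, 5) = 15)
Mul(-70, Mul(Mul(0, Add(1, K)), -15)) = Mul(-70, Mul(Mul(0, Add(1, 15)), -15)) = Mul(-70, Mul(Mul(0, 16), -15)) = Mul(-70, Mul(0, -15)) = Mul(-70, 0) = 0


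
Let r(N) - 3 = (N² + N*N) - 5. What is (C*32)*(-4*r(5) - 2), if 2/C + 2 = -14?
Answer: 776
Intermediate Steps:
C = -⅛ (C = 2/(-2 - 14) = 2/(-16) = 2*(-1/16) = -⅛ ≈ -0.12500)
r(N) = -2 + 2*N² (r(N) = 3 + ((N² + N*N) - 5) = 3 + ((N² + N²) - 5) = 3 + (2*N² - 5) = 3 + (-5 + 2*N²) = -2 + 2*N²)
(C*32)*(-4*r(5) - 2) = (-⅛*32)*(-4*(-2 + 2*5²) - 2) = -4*(-4*(-2 + 2*25) - 2) = -4*(-4*(-2 + 50) - 2) = -4*(-4*48 - 2) = -4*(-192 - 2) = -4*(-194) = 776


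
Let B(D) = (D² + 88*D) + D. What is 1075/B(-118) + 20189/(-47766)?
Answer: -4434577/40863813 ≈ -0.10852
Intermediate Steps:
B(D) = D² + 89*D
1075/B(-118) + 20189/(-47766) = 1075/((-118*(89 - 118))) + 20189/(-47766) = 1075/((-118*(-29))) + 20189*(-1/47766) = 1075/3422 - 20189/47766 = -4434577/40863813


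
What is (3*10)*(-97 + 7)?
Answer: -2700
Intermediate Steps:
(3*10)*(-97 + 7) = 30*(-90) = -2700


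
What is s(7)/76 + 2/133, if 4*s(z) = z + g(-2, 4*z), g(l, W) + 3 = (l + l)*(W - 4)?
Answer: -153/532 ≈ -0.28759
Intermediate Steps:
g(l, W) = -3 + 2*l*(-4 + W) (g(l, W) = -3 + (l + l)*(W - 4) = -3 + (2*l)*(-4 + W) = -3 + 2*l*(-4 + W))
s(z) = 13/4 - 15*z/4 (s(z) = (z + (-3 - 8*(-2) + 2*(4*z)*(-2)))/4 = (z + (-3 + 16 - 16*z))/4 = (z + (13 - 16*z))/4 = (13 - 15*z)/4 = 13/4 - 15*z/4)
s(7)/76 + 2/133 = (13/4 - 15/4*7)/76 + 2/133 = (13/4 - 105/4)*(1/76) + 2*(1/133) = -23*1/76 + 2/133 = -23/76 + 2/133 = -153/532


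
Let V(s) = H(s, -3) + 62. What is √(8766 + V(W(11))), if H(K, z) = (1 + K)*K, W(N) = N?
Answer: 16*√35 ≈ 94.657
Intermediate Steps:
H(K, z) = K*(1 + K)
V(s) = 62 + s*(1 + s) (V(s) = s*(1 + s) + 62 = 62 + s*(1 + s))
√(8766 + V(W(11))) = √(8766 + (62 + 11*(1 + 11))) = √(8766 + (62 + 11*12)) = √(8766 + (62 + 132)) = √(8766 + 194) = √8960 = 16*√35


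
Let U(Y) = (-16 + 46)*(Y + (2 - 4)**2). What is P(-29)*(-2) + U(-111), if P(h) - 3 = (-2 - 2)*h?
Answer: -3448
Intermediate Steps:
U(Y) = 120 + 30*Y (U(Y) = 30*(Y + (-2)**2) = 30*(Y + 4) = 30*(4 + Y) = 120 + 30*Y)
P(h) = 3 - 4*h (P(h) = 3 + (-2 - 2)*h = 3 - 4*h)
P(-29)*(-2) + U(-111) = (3 - 4*(-29))*(-2) + (120 + 30*(-111)) = (3 + 116)*(-2) + (120 - 3330) = 119*(-2) - 3210 = -238 - 3210 = -3448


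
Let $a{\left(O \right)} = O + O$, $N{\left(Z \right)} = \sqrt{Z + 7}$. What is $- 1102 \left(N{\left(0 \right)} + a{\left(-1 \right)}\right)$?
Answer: $2204 - 1102 \sqrt{7} \approx -711.62$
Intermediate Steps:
$N{\left(Z \right)} = \sqrt{7 + Z}$
$a{\left(O \right)} = 2 O$
$- 1102 \left(N{\left(0 \right)} + a{\left(-1 \right)}\right) = - 1102 \left(\sqrt{7 + 0} + 2 \left(-1\right)\right) = - 1102 \left(\sqrt{7} - 2\right) = - 1102 \left(-2 + \sqrt{7}\right) = 2204 - 1102 \sqrt{7}$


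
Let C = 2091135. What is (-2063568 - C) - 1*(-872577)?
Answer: -3282126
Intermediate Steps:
(-2063568 - C) - 1*(-872577) = (-2063568 - 1*2091135) - 1*(-872577) = (-2063568 - 2091135) + 872577 = -4154703 + 872577 = -3282126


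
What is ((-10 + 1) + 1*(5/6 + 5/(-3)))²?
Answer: 3481/36 ≈ 96.694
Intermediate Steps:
((-10 + 1) + 1*(5/6 + 5/(-3)))² = (-9 + 1*(5*(⅙) + 5*(-⅓)))² = (-9 + 1*(⅚ - 5/3))² = (-9 + 1*(-⅚))² = (-9 - ⅚)² = (-59/6)² = 3481/36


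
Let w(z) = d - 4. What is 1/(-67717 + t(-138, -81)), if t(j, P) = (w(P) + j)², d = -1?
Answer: -1/47268 ≈ -2.1156e-5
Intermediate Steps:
w(z) = -5 (w(z) = -1 - 4 = -5)
t(j, P) = (-5 + j)²
1/(-67717 + t(-138, -81)) = 1/(-67717 + (-5 - 138)²) = 1/(-67717 + (-143)²) = 1/(-67717 + 20449) = 1/(-47268) = -1/47268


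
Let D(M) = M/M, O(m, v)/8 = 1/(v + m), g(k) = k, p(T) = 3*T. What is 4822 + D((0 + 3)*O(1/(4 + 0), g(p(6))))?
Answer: 4823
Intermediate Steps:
O(m, v) = 8/(m + v) (O(m, v) = 8/(v + m) = 8/(m + v))
D(M) = 1
4822 + D((0 + 3)*O(1/(4 + 0), g(p(6)))) = 4822 + 1 = 4823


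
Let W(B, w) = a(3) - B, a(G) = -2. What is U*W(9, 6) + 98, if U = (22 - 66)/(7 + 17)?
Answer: 709/6 ≈ 118.17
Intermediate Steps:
U = -11/6 (U = -44/24 = -44*1/24 = -11/6 ≈ -1.8333)
W(B, w) = -2 - B
U*W(9, 6) + 98 = -11*(-2 - 1*9)/6 + 98 = -11*(-2 - 9)/6 + 98 = -11/6*(-11) + 98 = 121/6 + 98 = 709/6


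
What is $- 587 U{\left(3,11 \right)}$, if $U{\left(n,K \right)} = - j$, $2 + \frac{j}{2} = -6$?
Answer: $-9392$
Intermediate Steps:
$j = -16$ ($j = -4 + 2 \left(-6\right) = -4 - 12 = -16$)
$U{\left(n,K \right)} = 16$ ($U{\left(n,K \right)} = \left(-1\right) \left(-16\right) = 16$)
$- 587 U{\left(3,11 \right)} = \left(-587\right) 16 = -9392$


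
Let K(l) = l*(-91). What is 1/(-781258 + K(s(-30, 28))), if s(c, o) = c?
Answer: -1/778528 ≈ -1.2845e-6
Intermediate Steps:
K(l) = -91*l
1/(-781258 + K(s(-30, 28))) = 1/(-781258 - 91*(-30)) = 1/(-781258 + 2730) = 1/(-778528) = -1/778528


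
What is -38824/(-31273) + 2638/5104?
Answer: 1159735/659576 ≈ 1.7583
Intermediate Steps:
-38824/(-31273) + 2638/5104 = -38824*(-1/31273) + 2638*(1/5104) = 38824/31273 + 1319/2552 = 1159735/659576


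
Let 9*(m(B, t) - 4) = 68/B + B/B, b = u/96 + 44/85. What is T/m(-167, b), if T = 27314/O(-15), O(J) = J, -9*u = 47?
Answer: -651634/1455 ≈ -447.86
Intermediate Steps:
u = -47/9 (u = -⅑*47 = -47/9 ≈ -5.2222)
b = 34021/73440 (b = -47/9/96 + 44/85 = -47/9*1/96 + 44*(1/85) = -47/864 + 44/85 = 34021/73440 ≈ 0.46325)
m(B, t) = 37/9 + 68/(9*B) (m(B, t) = 4 + (68/B + B/B)/9 = 4 + (68/B + 1)/9 = 4 + (1 + 68/B)/9 = 4 + (⅑ + 68/(9*B)) = 37/9 + 68/(9*B))
T = -27314/15 (T = 27314/(-15) = 27314*(-1/15) = -27314/15 ≈ -1820.9)
T/m(-167, b) = -27314*(-1503/(68 + 37*(-167)))/15 = -27314*(-1503/(68 - 6179))/15 = -27314/(15*((⅑)*(-1/167)*(-6111))) = -27314/(15*679/167) = -27314/15*167/679 = -651634/1455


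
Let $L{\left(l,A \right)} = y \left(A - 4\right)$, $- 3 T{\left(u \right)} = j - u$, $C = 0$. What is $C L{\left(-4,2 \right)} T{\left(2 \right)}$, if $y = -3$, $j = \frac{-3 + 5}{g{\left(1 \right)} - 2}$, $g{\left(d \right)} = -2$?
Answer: $0$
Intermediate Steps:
$j = - \frac{1}{2}$ ($j = \frac{-3 + 5}{-2 - 2} = \frac{2}{-4} = 2 \left(- \frac{1}{4}\right) = - \frac{1}{2} \approx -0.5$)
$T{\left(u \right)} = \frac{1}{6} + \frac{u}{3}$ ($T{\left(u \right)} = - \frac{- \frac{1}{2} - u}{3} = \frac{1}{6} + \frac{u}{3}$)
$L{\left(l,A \right)} = 12 - 3 A$ ($L{\left(l,A \right)} = - 3 \left(A - 4\right) = - 3 \left(-4 + A\right) = 12 - 3 A$)
$C L{\left(-4,2 \right)} T{\left(2 \right)} = 0 \left(12 - 6\right) \left(\frac{1}{6} + \frac{1}{3} \cdot 2\right) = 0 \left(12 - 6\right) \left(\frac{1}{6} + \frac{2}{3}\right) = 0 \cdot 6 \cdot \frac{5}{6} = 0 \cdot \frac{5}{6} = 0$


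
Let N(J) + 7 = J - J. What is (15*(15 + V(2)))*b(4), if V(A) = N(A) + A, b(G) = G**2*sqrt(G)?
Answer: 4800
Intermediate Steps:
N(J) = -7 (N(J) = -7 + (J - J) = -7 + 0 = -7)
b(G) = G**(5/2)
V(A) = -7 + A
(15*(15 + V(2)))*b(4) = (15*(15 + (-7 + 2)))*4**(5/2) = (15*(15 - 5))*32 = (15*10)*32 = 150*32 = 4800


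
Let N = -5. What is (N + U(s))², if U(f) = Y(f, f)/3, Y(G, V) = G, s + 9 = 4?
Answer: 400/9 ≈ 44.444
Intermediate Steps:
s = -5 (s = -9 + 4 = -5)
U(f) = f/3
(N + U(s))² = (-5 + (⅓)*(-5))² = (-5 - 5/3)² = (-20/3)² = 400/9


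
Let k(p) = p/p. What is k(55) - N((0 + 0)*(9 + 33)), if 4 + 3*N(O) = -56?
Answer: 21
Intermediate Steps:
N(O) = -20 (N(O) = -4/3 + (⅓)*(-56) = -4/3 - 56/3 = -20)
k(p) = 1
k(55) - N((0 + 0)*(9 + 33)) = 1 - 1*(-20) = 1 + 20 = 21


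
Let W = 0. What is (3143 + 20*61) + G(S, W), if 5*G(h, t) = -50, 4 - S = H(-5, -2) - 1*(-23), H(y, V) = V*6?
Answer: 4353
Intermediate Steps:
H(y, V) = 6*V
S = -7 (S = 4 - (6*(-2) - 1*(-23)) = 4 - (-12 + 23) = 4 - 1*11 = 4 - 11 = -7)
G(h, t) = -10 (G(h, t) = (1/5)*(-50) = -10)
(3143 + 20*61) + G(S, W) = (3143 + 20*61) - 10 = (3143 + 1220) - 10 = 4363 - 10 = 4353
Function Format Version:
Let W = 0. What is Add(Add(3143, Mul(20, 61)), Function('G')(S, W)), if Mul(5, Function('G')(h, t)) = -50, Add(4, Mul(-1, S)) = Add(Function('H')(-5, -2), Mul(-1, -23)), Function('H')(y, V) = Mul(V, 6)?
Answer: 4353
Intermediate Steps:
Function('H')(y, V) = Mul(6, V)
S = -7 (S = Add(4, Mul(-1, Add(Mul(6, -2), Mul(-1, -23)))) = Add(4, Mul(-1, Add(-12, 23))) = Add(4, Mul(-1, 11)) = Add(4, -11) = -7)
Function('G')(h, t) = -10 (Function('G')(h, t) = Mul(Rational(1, 5), -50) = -10)
Add(Add(3143, Mul(20, 61)), Function('G')(S, W)) = Add(Add(3143, Mul(20, 61)), -10) = Add(Add(3143, 1220), -10) = Add(4363, -10) = 4353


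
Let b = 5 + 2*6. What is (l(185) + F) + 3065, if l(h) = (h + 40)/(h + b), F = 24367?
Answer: 5541489/202 ≈ 27433.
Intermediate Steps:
b = 17 (b = 5 + 12 = 17)
l(h) = (40 + h)/(17 + h) (l(h) = (h + 40)/(h + 17) = (40 + h)/(17 + h))
(l(185) + F) + 3065 = ((40 + 185)/(17 + 185) + 24367) + 3065 = (225/202 + 24367) + 3065 = 4922359/202 + 3065 = 5541489/202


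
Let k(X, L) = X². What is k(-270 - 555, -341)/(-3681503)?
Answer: -680625/3681503 ≈ -0.18488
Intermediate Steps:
k(-270 - 555, -341)/(-3681503) = (-270 - 555)²/(-3681503) = (-825)²*(-1/3681503) = 680625*(-1/3681503) = -680625/3681503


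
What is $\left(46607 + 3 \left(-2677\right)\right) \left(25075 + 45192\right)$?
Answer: $2710619792$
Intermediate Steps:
$\left(46607 + 3 \left(-2677\right)\right) \left(25075 + 45192\right) = \left(46607 - 8031\right) 70267 = 38576 \cdot 70267 = 2710619792$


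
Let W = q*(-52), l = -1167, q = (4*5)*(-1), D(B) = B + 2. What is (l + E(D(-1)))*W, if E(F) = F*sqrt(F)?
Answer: -1212640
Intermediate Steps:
D(B) = 2 + B
q = -20 (q = 20*(-1) = -20)
E(F) = F**(3/2)
W = 1040 (W = -20*(-52) = 1040)
(l + E(D(-1)))*W = (-1167 + (2 - 1)**(3/2))*1040 = (-1167 + 1**(3/2))*1040 = (-1167 + 1)*1040 = -1166*1040 = -1212640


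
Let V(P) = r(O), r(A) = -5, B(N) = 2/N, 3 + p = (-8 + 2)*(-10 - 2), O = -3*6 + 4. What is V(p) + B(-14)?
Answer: -36/7 ≈ -5.1429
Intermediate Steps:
O = -14 (O = -18 + 4 = -14)
p = 69 (p = -3 + (-8 + 2)*(-10 - 2) = -3 - 6*(-12) = -3 + 72 = 69)
V(P) = -5
V(p) + B(-14) = -5 + 2/(-14) = -5 + 2*(-1/14) = -5 - ⅐ = -36/7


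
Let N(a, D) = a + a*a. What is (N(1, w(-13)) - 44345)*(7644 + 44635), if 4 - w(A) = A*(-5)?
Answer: -2318207697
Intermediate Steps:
w(A) = 4 + 5*A (w(A) = 4 - A*(-5) = 4 - (-5)*A = 4 + 5*A)
N(a, D) = a + a²
(N(1, w(-13)) - 44345)*(7644 + 44635) = (1*(1 + 1) - 44345)*(7644 + 44635) = (1*2 - 44345)*52279 = (2 - 44345)*52279 = -44343*52279 = -2318207697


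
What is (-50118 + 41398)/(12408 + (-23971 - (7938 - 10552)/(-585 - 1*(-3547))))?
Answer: 1614290/2140437 ≈ 0.75419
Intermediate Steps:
(-50118 + 41398)/(12408 + (-23971 - (7938 - 10552)/(-585 - 1*(-3547)))) = -8720/(12408 + (-23971 - (-2614)/(-585 + 3547))) = -8720/(12408 + (-23971 - (-2614)/2962)) = -8720/(12408 + (-23971 - 1*(-1307/1481))) = -8720/(12408 + (-23971 + 1307/1481)) = -8720/(12408 - 35499744/1481) = -8720/(-17123496/1481) = -8720*(-1481/17123496) = 1614290/2140437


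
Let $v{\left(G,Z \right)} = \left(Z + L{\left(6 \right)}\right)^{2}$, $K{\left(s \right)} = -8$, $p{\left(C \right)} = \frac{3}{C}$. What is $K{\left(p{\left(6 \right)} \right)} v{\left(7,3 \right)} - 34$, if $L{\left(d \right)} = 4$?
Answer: $-426$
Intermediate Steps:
$v{\left(G,Z \right)} = \left(4 + Z\right)^{2}$ ($v{\left(G,Z \right)} = \left(Z + 4\right)^{2} = \left(4 + Z\right)^{2}$)
$K{\left(p{\left(6 \right)} \right)} v{\left(7,3 \right)} - 34 = - 8 \left(4 + 3\right)^{2} - 34 = - 8 \cdot 7^{2} - 34 = \left(-8\right) 49 - 34 = -392 - 34 = -426$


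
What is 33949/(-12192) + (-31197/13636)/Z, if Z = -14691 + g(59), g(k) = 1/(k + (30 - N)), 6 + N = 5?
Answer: -153011205815609/54953517333792 ≈ -2.7844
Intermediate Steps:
N = -1 (N = -6 + 5 = -1)
g(k) = 1/(31 + k) (g(k) = 1/(k + (30 - 1*(-1))) = 1/(k + (30 + 1)) = 1/(k + 31) = 1/(31 + k))
Z = -1322189/90 (Z = -14691 + 1/(31 + 59) = -14691 + 1/90 = -1322189/90 ≈ -14691.)
33949/(-12192) + (-31197/13636)/Z = 33949/(-12192) + (-31197/13636)/(-1322189/90) = 33949*(-1/12192) - 31197*1/13636*(-90/1322189) = -33949/12192 - 31197/13636*(-90/1322189) = -33949/12192 + 1403865/9014684602 = -153011205815609/54953517333792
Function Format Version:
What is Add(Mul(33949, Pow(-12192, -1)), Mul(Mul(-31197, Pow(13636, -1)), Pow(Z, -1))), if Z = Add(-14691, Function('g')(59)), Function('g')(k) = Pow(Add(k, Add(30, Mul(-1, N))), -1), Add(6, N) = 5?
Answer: Rational(-153011205815609, 54953517333792) ≈ -2.7844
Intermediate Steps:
N = -1 (N = Add(-6, 5) = -1)
Function('g')(k) = Pow(Add(31, k), -1) (Function('g')(k) = Pow(Add(k, Add(30, Mul(-1, -1))), -1) = Pow(Add(k, Add(30, 1)), -1) = Pow(Add(k, 31), -1) = Pow(Add(31, k), -1))
Z = Rational(-1322189, 90) (Z = Add(-14691, Pow(Add(31, 59), -1)) = Add(-14691, Pow(90, -1)) = Add(-14691, Rational(1, 90)) = Rational(-1322189, 90) ≈ -14691.)
Add(Mul(33949, Pow(-12192, -1)), Mul(Mul(-31197, Pow(13636, -1)), Pow(Z, -1))) = Add(Mul(33949, Pow(-12192, -1)), Mul(Mul(-31197, Pow(13636, -1)), Pow(Rational(-1322189, 90), -1))) = Add(Mul(33949, Rational(-1, 12192)), Mul(Mul(-31197, Rational(1, 13636)), Rational(-90, 1322189))) = Add(Rational(-33949, 12192), Mul(Rational(-31197, 13636), Rational(-90, 1322189))) = Add(Rational(-33949, 12192), Rational(1403865, 9014684602)) = Rational(-153011205815609, 54953517333792)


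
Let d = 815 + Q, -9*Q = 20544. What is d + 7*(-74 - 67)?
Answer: -7364/3 ≈ -2454.7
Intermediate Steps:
Q = -6848/3 (Q = -⅑*20544 = -6848/3 ≈ -2282.7)
d = -4403/3 (d = 815 - 6848/3 = -4403/3 ≈ -1467.7)
d + 7*(-74 - 67) = -4403/3 + 7*(-74 - 67) = -4403/3 + 7*(-141) = -4403/3 - 987 = -7364/3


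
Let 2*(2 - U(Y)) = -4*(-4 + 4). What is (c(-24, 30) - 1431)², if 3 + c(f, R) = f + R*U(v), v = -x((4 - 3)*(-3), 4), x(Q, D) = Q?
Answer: 1954404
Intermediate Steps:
v = 3 (v = -(4 - 3)*(-3) = -(-3) = -1*(-3) = 3)
U(Y) = 2 (U(Y) = 2 - (-2)*(-4 + 4) = 2 - (-2)*0 = 2 - ½*0 = 2 + 0 = 2)
c(f, R) = -3 + f + 2*R (c(f, R) = -3 + (f + R*2) = -3 + (f + 2*R) = -3 + f + 2*R)
(c(-24, 30) - 1431)² = ((-3 - 24 + 2*30) - 1431)² = ((-3 - 24 + 60) - 1431)² = (33 - 1431)² = (-1398)² = 1954404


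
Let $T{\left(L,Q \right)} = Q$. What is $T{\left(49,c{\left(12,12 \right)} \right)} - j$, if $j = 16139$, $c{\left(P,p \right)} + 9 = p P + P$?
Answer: $-15992$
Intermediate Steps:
$c{\left(P,p \right)} = -9 + P + P p$ ($c{\left(P,p \right)} = -9 + \left(p P + P\right) = -9 + \left(P p + P\right) = -9 + \left(P + P p\right) = -9 + P + P p$)
$T{\left(49,c{\left(12,12 \right)} \right)} - j = \left(-9 + 12 + 12 \cdot 12\right) - 16139 = \left(-9 + 12 + 144\right) - 16139 = 147 - 16139 = -15992$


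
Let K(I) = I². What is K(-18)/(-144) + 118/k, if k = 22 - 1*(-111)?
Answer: -725/532 ≈ -1.3628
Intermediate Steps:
k = 133 (k = 22 + 111 = 133)
K(-18)/(-144) + 118/k = (-18)²/(-144) + 118/133 = 324*(-1/144) + 118*(1/133) = -9/4 + 118/133 = -725/532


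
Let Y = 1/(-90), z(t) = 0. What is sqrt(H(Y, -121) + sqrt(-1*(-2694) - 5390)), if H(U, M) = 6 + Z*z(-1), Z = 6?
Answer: sqrt(6 + 2*I*sqrt(674)) ≈ 5.3976 + 4.8098*I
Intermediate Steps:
Y = -1/90 ≈ -0.011111
H(U, M) = 6 (H(U, M) = 6 + 6*0 = 6 + 0 = 6)
sqrt(H(Y, -121) + sqrt(-1*(-2694) - 5390)) = sqrt(6 + sqrt(-1*(-2694) - 5390)) = sqrt(6 + sqrt(2694 - 5390)) = sqrt(6 + sqrt(-2696)) = sqrt(6 + 2*I*sqrt(674))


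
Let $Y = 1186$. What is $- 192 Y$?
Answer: $-227712$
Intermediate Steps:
$- 192 Y = \left(-192\right) 1186 = -227712$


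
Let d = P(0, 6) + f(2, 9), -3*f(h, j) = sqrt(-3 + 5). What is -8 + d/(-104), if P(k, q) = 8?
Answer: -105/13 + sqrt(2)/312 ≈ -8.0724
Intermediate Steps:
f(h, j) = -sqrt(2)/3 (f(h, j) = -sqrt(-3 + 5)/3 = -sqrt(2)/3)
d = 8 - sqrt(2)/3 ≈ 7.5286
-8 + d/(-104) = -8 + (8 - sqrt(2)/3)/(-104) = -8 - (8 - sqrt(2)/3)/104 = -8 + (-1/13 + sqrt(2)/312) = -105/13 + sqrt(2)/312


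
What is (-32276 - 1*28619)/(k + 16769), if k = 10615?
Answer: -60895/27384 ≈ -2.2237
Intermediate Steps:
(-32276 - 1*28619)/(k + 16769) = (-32276 - 1*28619)/(10615 + 16769) = (-32276 - 28619)/27384 = -60895*1/27384 = -60895/27384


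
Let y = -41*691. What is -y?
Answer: 28331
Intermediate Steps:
y = -28331
-y = -1*(-28331) = 28331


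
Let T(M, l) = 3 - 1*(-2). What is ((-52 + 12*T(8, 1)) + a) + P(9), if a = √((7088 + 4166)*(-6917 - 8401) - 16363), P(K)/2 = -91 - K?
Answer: -192 + I*√172405135 ≈ -192.0 + 13130.0*I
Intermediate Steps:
T(M, l) = 5 (T(M, l) = 3 + 2 = 5)
P(K) = -182 - 2*K (P(K) = 2*(-91 - K) = -182 - 2*K)
a = I*√172405135 (a = √(11254*(-15318) - 16363) = √(-172388772 - 16363) = √(-172405135) = I*√172405135 ≈ 13130.0*I)
((-52 + 12*T(8, 1)) + a) + P(9) = ((-52 + 12*5) + I*√172405135) + (-182 - 2*9) = ((-52 + 60) + I*√172405135) + (-182 - 18) = (8 + I*√172405135) - 200 = -192 + I*√172405135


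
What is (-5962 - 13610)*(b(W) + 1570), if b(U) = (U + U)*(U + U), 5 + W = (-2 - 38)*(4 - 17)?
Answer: -20794662840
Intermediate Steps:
W = 515 (W = -5 + (-2 - 38)*(4 - 17) = -5 - 40*(-13) = -5 + 520 = 515)
b(U) = 4*U² (b(U) = (2*U)*(2*U) = 4*U²)
(-5962 - 13610)*(b(W) + 1570) = (-5962 - 13610)*(4*515² + 1570) = -19572*(4*265225 + 1570) = -19572*(1060900 + 1570) = -19572*1062470 = -20794662840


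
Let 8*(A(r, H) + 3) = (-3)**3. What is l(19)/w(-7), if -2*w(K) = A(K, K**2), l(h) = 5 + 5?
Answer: 160/51 ≈ 3.1373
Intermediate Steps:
l(h) = 10
A(r, H) = -51/8 (A(r, H) = -3 + (1/8)*(-3)**3 = -3 + (1/8)*(-27) = -3 - 27/8 = -51/8)
w(K) = 51/16 (w(K) = -1/2*(-51/8) = 51/16)
l(19)/w(-7) = 10/(51/16) = 10*(16/51) = 160/51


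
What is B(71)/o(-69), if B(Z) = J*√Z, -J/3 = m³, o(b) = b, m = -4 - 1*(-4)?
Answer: 0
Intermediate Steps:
m = 0 (m = -4 + 4 = 0)
J = 0 (J = -3*0³ = -3*0 = 0)
B(Z) = 0 (B(Z) = 0*√Z = 0)
B(71)/o(-69) = 0/(-69) = 0*(-1/69) = 0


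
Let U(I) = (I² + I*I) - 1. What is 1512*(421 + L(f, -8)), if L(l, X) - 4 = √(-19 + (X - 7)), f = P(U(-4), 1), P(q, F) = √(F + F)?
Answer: 642600 + 1512*I*√34 ≈ 6.426e+5 + 8816.4*I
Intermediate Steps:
U(I) = -1 + 2*I² (U(I) = (I² + I²) - 1 = 2*I² - 1 = -1 + 2*I²)
P(q, F) = √2*√F (P(q, F) = √(2*F) = √2*√F)
f = √2 (f = √2*√1 = √2*1 = √2 ≈ 1.4142)
L(l, X) = 4 + √(-26 + X) (L(l, X) = 4 + √(-19 + (X - 7)) = 4 + √(-19 + (-7 + X)) = 4 + √(-26 + X))
1512*(421 + L(f, -8)) = 1512*(421 + (4 + √(-26 - 8))) = 1512*(421 + (4 + √(-34))) = 1512*(421 + (4 + I*√34)) = 1512*(425 + I*√34) = 642600 + 1512*I*√34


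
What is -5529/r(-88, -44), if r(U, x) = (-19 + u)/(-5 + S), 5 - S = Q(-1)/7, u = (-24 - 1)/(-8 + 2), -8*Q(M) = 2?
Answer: 16587/1246 ≈ 13.312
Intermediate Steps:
Q(M) = -¼ (Q(M) = -⅛*2 = -¼)
u = 25/6 (u = -25/(-6) = -25*(-⅙) = 25/6 ≈ 4.1667)
S = 141/28 (S = 5 - (-1)/(4*7) = 5 - 1*(-1/28) = 5 + 1/28 = 141/28 ≈ 5.0357)
r(U, x) = -1246/3 (r(U, x) = (-19 + 25/6)/(-5 + 141/28) = -89/(6*1/28) = -89/6*28 = -1246/3)
-5529/r(-88, -44) = -5529/(-1246/3) = -5529*(-3/1246) = 16587/1246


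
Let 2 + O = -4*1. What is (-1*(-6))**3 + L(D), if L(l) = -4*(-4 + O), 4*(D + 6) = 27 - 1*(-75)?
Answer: 256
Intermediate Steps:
O = -6 (O = -2 - 4*1 = -2 - 4 = -6)
D = 39/2 (D = -6 + (27 - 1*(-75))/4 = -6 + (27 + 75)/4 = -6 + (1/4)*102 = -6 + 51/2 = 39/2 ≈ 19.500)
L(l) = 40 (L(l) = -4*(-4 - 6) = -4*(-10) = 40)
(-1*(-6))**3 + L(D) = (-1*(-6))**3 + 40 = 6**3 + 40 = 216 + 40 = 256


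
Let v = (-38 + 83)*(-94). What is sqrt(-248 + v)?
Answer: I*sqrt(4478) ≈ 66.918*I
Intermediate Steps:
v = -4230 (v = 45*(-94) = -4230)
sqrt(-248 + v) = sqrt(-248 - 4230) = sqrt(-4478) = I*sqrt(4478)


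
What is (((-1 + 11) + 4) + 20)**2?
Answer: 1156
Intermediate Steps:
(((-1 + 11) + 4) + 20)**2 = ((10 + 4) + 20)**2 = (14 + 20)**2 = 34**2 = 1156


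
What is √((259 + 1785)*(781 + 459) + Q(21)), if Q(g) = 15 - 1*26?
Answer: √2534549 ≈ 1592.0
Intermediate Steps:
Q(g) = -11 (Q(g) = 15 - 26 = -11)
√((259 + 1785)*(781 + 459) + Q(21)) = √((259 + 1785)*(781 + 459) - 11) = √(2044*1240 - 11) = √(2534560 - 11) = √2534549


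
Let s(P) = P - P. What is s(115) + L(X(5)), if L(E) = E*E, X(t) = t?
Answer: 25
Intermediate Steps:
L(E) = E²
s(P) = 0
s(115) + L(X(5)) = 0 + 5² = 0 + 25 = 25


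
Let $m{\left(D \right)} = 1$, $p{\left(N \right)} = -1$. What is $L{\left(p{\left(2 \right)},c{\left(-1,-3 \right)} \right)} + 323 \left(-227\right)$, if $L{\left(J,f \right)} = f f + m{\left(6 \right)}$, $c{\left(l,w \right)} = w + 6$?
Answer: $-73311$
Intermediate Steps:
$c{\left(l,w \right)} = 6 + w$
$L{\left(J,f \right)} = 1 + f^{2}$ ($L{\left(J,f \right)} = f f + 1 = f^{2} + 1 = 1 + f^{2}$)
$L{\left(p{\left(2 \right)},c{\left(-1,-3 \right)} \right)} + 323 \left(-227\right) = \left(1 + \left(6 - 3\right)^{2}\right) + 323 \left(-227\right) = \left(1 + 3^{2}\right) - 73321 = \left(1 + 9\right) - 73321 = 10 - 73321 = -73311$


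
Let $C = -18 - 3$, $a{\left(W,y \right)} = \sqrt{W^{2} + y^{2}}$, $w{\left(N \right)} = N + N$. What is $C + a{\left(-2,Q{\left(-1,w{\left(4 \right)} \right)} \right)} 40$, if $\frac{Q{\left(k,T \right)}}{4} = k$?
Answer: $-21 + 80 \sqrt{5} \approx 157.89$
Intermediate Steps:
$w{\left(N \right)} = 2 N$
$Q{\left(k,T \right)} = 4 k$
$C = -21$
$C + a{\left(-2,Q{\left(-1,w{\left(4 \right)} \right)} \right)} 40 = -21 + \sqrt{\left(-2\right)^{2} + \left(4 \left(-1\right)\right)^{2}} \cdot 40 = -21 + \sqrt{4 + \left(-4\right)^{2}} \cdot 40 = -21 + \sqrt{4 + 16} \cdot 40 = -21 + \sqrt{20} \cdot 40 = -21 + 2 \sqrt{5} \cdot 40 = -21 + 80 \sqrt{5}$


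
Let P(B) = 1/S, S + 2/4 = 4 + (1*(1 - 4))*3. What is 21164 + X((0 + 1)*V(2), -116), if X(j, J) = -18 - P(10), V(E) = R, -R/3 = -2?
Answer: 232608/11 ≈ 21146.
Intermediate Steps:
R = 6 (R = -3*(-2) = 6)
V(E) = 6
S = -11/2 (S = -½ + (4 + (1*(1 - 4))*3) = -½ + (4 + (1*(-3))*3) = -½ + (4 - 3*3) = -½ + (4 - 9) = -½ - 5 = -11/2 ≈ -5.5000)
P(B) = -2/11 (P(B) = 1/(-11/2) = -2/11)
X(j, J) = -196/11 (X(j, J) = -18 - 1*(-2/11) = -18 + 2/11 = -196/11)
21164 + X((0 + 1)*V(2), -116) = 21164 - 196/11 = 232608/11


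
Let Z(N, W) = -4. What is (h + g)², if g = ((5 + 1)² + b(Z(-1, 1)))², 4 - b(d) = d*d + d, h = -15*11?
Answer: 383161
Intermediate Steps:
h = -165
b(d) = 4 - d - d² (b(d) = 4 - (d*d + d) = 4 - (d² + d) = 4 - (d + d²) = 4 + (-d - d²) = 4 - d - d²)
g = 784 (g = ((5 + 1)² + (4 - 1*(-4) - 1*(-4)²))² = (6² + (4 + 4 - 1*16))² = (36 + (4 + 4 - 16))² = (36 - 8)² = 28² = 784)
(h + g)² = (-165 + 784)² = 619² = 383161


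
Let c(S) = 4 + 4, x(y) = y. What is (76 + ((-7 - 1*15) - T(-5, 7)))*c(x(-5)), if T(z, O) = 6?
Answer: 384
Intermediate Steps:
c(S) = 8
(76 + ((-7 - 1*15) - T(-5, 7)))*c(x(-5)) = (76 + ((-7 - 1*15) - 1*6))*8 = (76 + ((-7 - 15) - 6))*8 = (76 + (-22 - 6))*8 = (76 - 28)*8 = 48*8 = 384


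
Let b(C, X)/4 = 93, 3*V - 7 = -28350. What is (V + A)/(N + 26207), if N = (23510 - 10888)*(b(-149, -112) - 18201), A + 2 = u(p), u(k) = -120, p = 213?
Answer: 28709/675034293 ≈ 4.2530e-5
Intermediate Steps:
V = -28343/3 (V = 7/3 + (⅓)*(-28350) = 7/3 - 9450 = -28343/3 ≈ -9447.7)
b(C, X) = 372 (b(C, X) = 4*93 = 372)
A = -122 (A = -2 - 120 = -122)
N = -225037638 (N = (23510 - 10888)*(372 - 18201) = 12622*(-17829) = -225037638)
(V + A)/(N + 26207) = (-28343/3 - 122)/(-225037638 + 26207) = -28709/3/(-225011431) = -28709/3*(-1/225011431) = 28709/675034293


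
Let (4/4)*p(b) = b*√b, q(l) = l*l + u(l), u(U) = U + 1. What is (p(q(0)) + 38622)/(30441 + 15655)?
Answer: 38623/46096 ≈ 0.83788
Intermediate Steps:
u(U) = 1 + U
q(l) = 1 + l + l² (q(l) = l*l + (1 + l) = l² + (1 + l) = 1 + l + l²)
p(b) = b^(3/2) (p(b) = b*√b = b^(3/2))
(p(q(0)) + 38622)/(30441 + 15655) = ((1 + 0 + 0²)^(3/2) + 38622)/(30441 + 15655) = ((1 + 0 + 0)^(3/2) + 38622)/46096 = (1^(3/2) + 38622)*(1/46096) = (1 + 38622)*(1/46096) = 38623*(1/46096) = 38623/46096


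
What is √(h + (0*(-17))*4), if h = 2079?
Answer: 3*√231 ≈ 45.596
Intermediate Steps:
√(h + (0*(-17))*4) = √(2079 + (0*(-17))*4) = √(2079 + 0*4) = √(2079 + 0) = √2079 = 3*√231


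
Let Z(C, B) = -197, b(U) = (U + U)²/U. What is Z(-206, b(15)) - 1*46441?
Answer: -46638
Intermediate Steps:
b(U) = 4*U (b(U) = (2*U)²/U = (4*U²)/U = 4*U)
Z(-206, b(15)) - 1*46441 = -197 - 1*46441 = -197 - 46441 = -46638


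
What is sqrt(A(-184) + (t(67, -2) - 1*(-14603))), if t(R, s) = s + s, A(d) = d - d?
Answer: sqrt(14599) ≈ 120.83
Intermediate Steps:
A(d) = 0
t(R, s) = 2*s
sqrt(A(-184) + (t(67, -2) - 1*(-14603))) = sqrt(0 + (2*(-2) - 1*(-14603))) = sqrt(0 + (-4 + 14603)) = sqrt(0 + 14599) = sqrt(14599)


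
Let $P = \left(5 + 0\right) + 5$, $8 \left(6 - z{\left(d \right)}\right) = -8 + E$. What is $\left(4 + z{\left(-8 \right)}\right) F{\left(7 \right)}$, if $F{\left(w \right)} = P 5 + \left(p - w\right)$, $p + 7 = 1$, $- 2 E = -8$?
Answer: $\frac{777}{2} \approx 388.5$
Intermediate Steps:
$E = 4$ ($E = \left(- \frac{1}{2}\right) \left(-8\right) = 4$)
$p = -6$ ($p = -7 + 1 = -6$)
$z{\left(d \right)} = \frac{13}{2}$ ($z{\left(d \right)} = 6 - \frac{-8 + 4}{8} = 6 - - \frac{1}{2} = 6 + \frac{1}{2} = \frac{13}{2}$)
$P = 10$ ($P = 5 + 5 = 10$)
$F{\left(w \right)} = 44 - w$ ($F{\left(w \right)} = 10 \cdot 5 - \left(6 + w\right) = 50 - \left(6 + w\right) = 44 - w$)
$\left(4 + z{\left(-8 \right)}\right) F{\left(7 \right)} = \left(4 + \frac{13}{2}\right) \left(44 - 7\right) = \frac{21 \left(44 - 7\right)}{2} = \frac{21}{2} \cdot 37 = \frac{777}{2}$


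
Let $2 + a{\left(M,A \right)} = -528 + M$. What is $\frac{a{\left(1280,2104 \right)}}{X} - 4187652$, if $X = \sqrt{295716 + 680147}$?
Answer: $-4187652 + \frac{750 \sqrt{975863}}{975863} \approx -4.1877 \cdot 10^{6}$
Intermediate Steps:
$a{\left(M,A \right)} = -530 + M$ ($a{\left(M,A \right)} = -2 + \left(-528 + M\right) = -530 + M$)
$X = \sqrt{975863} \approx 987.86$
$\frac{a{\left(1280,2104 \right)}}{X} - 4187652 = \frac{-530 + 1280}{\sqrt{975863}} - 4187652 = 750 \frac{\sqrt{975863}}{975863} - 4187652 = \frac{750 \sqrt{975863}}{975863} - 4187652 = -4187652 + \frac{750 \sqrt{975863}}{975863}$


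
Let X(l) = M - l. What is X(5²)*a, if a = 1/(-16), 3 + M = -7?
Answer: 35/16 ≈ 2.1875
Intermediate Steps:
M = -10 (M = -3 - 7 = -10)
X(l) = -10 - l
a = -1/16 ≈ -0.062500
X(5²)*a = (-10 - 1*5²)*(-1/16) = (-10 - 1*25)*(-1/16) = (-10 - 25)*(-1/16) = -35*(-1/16) = 35/16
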